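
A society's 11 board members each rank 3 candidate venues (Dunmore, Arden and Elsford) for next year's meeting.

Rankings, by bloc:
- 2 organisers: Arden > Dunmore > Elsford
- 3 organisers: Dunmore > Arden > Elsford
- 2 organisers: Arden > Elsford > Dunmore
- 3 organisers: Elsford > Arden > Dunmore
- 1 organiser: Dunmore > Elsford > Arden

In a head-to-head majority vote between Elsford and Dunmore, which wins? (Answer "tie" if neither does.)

Ballots ranking Elsford above Dunmore: 2 + 3 = 5.
Ballots ranking Dunmore above Elsford: 11 − 5 = 6.
Dunmore wins the head-to-head 6–5.

Dunmore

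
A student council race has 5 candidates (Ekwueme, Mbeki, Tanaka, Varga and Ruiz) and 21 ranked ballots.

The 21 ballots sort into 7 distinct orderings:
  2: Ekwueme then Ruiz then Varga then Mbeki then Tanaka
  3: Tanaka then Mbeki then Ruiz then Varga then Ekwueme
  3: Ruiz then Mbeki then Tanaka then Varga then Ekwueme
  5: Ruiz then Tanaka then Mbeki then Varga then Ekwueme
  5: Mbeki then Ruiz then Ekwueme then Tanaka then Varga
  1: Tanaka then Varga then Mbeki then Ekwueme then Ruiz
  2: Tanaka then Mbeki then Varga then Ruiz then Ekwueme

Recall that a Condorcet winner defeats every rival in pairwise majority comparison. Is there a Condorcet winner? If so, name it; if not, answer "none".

none

Pairwise majorities:
Ekwueme vs Mbeki: Mbeki wins 19–2.
Ekwueme vs Tanaka: Tanaka, 14–7.
Ekwueme vs Varga: Varga, 14–7.
Ekwueme–Ruiz: Ruiz 18–3.
Mbeki vs Tanaka: Tanaka wins 11–10.
Mbeki vs Varga: Mbeki wins 18–3.
Mbeki–Ruiz: Mbeki 11–10.
Tanaka vs Varga: Tanaka, 19–2.
Tanaka vs Ruiz: Ruiz, 15–6.
Varga–Ruiz: Ruiz 18–3.
No candidate is unbeaten: Ekwueme loses to Mbeki; Mbeki loses to Tanaka; Tanaka loses to Ruiz; Varga loses to Mbeki; Ruiz loses to Mbeki. In particular Mbeki → Ruiz → Tanaka → Mbeki is a majority cycle — no Condorcet winner exists.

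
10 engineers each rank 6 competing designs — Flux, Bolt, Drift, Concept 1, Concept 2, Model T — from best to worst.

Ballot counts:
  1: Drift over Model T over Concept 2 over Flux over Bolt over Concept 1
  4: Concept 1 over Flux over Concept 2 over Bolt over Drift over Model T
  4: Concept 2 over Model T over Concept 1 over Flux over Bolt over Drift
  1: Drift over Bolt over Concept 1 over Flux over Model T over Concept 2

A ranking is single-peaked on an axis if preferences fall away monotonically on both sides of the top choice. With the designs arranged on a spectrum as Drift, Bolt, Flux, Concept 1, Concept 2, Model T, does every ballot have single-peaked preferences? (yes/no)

Axis positions: Drift=1, Bolt=2, Flux=3, Concept 1=4, Concept 2=5, Model T=6.
Type 1: ranking walks positions 1-6-5-3-2-4; Model T is ranked above Bolt even though Bolt lies between Model T and the peak Drift on the axis — preferences dip and rise again. Not single-peaked.
Type 2 (peak Concept 1 at position 4): ranking walks positions 4-3-5-2-1-6, expanding outward from the peak — single-peaked.
Type 3 (peak Concept 2 at position 5): ranking walks positions 5-6-4-3-2-1, expanding outward from the peak — single-peaked.
Type 4: ranking walks positions 1-2-4-3-6-5; Concept 1 is ranked above Flux even though Flux lies between Concept 1 and the peak Drift on the axis — preferences dip and rise again. Not single-peaked.
Type 1 violates single-peakedness, so the profile is not single-peaked on this axis.

no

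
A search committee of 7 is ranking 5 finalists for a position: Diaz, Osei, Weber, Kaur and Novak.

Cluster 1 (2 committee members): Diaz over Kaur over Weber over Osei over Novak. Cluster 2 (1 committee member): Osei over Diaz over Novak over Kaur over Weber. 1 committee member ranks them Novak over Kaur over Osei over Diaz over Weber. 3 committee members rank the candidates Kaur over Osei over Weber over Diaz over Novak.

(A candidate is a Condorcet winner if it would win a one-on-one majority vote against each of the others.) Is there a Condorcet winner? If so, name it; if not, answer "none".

Check each pair by majority over 7 ballots:
Diaz vs Osei: Osei wins 5–2.
Diaz–Weber: Diaz 4–3.
Diaz–Kaur: Kaur 4–3.
Diaz–Novak: Diaz 6–1.
Osei vs Weber: Osei wins 5–2.
Osei vs Kaur: Kaur, 6–1.
Osei vs Novak: Osei wins 6–1.
Weber vs Kaur: Kaur, 7–0.
Weber–Novak: Weber 5–2.
Kaur–Novak: Kaur 5–2.
Kaur beats each of Diaz, Osei, Weber, Novak — Kaur is the Condorcet winner.

Kaur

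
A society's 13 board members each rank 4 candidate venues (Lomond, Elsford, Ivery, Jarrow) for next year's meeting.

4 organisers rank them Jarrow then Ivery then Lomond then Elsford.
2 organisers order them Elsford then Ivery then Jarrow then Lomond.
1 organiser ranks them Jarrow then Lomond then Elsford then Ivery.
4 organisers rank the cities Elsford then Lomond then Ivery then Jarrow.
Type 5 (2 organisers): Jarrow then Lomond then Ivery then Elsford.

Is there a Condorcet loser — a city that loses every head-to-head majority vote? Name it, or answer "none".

Ivery

Head-to-head results (13 organisers):
Lomond vs Elsford: 7 to 6, Lomond.
Lomond vs Ivery: Lomond wins 7–6.
Lomond vs Jarrow: Jarrow, 9–4.
Elsford vs Ivery: Elsford wins 7–6.
Elsford–Jarrow: Jarrow 7–6.
Ivery vs Jarrow: Ivery is ranked higher on 2+4 = 6 ballots, Jarrow on 7. Jarrow wins 7–6.
Ivery is beaten in every head-to-head and is the Condorcet loser.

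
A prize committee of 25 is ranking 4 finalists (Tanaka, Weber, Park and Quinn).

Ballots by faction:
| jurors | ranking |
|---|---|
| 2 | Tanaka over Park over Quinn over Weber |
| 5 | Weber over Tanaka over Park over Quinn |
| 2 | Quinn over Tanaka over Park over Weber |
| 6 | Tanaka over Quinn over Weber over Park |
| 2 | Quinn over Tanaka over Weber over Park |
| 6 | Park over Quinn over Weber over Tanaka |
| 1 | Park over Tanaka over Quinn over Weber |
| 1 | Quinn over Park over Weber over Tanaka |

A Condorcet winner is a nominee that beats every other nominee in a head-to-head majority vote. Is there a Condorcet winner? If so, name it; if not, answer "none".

Head-to-head results (25 jurors):
Tanaka–Weber: Tanaka 13–12.
Tanaka vs Park: Tanaka wins 17–8.
Tanaka vs Quinn: Tanaka wins 14–11.
Weber vs Park: Weber, 13–12.
Weber vs Quinn: Quinn wins 20–5.
Park vs Quinn: Park wins 14–11.
Only Tanaka has no losses; Tanaka is the Condorcet winner.

Tanaka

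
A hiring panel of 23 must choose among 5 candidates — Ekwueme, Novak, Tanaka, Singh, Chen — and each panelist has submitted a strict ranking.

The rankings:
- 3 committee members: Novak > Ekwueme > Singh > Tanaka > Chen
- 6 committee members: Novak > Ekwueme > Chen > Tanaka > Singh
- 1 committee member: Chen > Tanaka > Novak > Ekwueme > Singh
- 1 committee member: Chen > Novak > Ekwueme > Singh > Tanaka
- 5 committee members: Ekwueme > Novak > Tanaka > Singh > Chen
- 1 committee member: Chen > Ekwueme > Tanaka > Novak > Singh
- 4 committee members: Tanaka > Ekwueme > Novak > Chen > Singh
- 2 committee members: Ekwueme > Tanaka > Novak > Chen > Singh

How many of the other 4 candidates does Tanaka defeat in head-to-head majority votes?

Tanaka against each rival (23 committee members):
Tanaka vs Ekwueme: 1+4 = 5 for Tanaka, 18 for Ekwueme — Ekwueme by 18–5.
Tanaka vs Novak: Tanaka is ranked higher on 1+1+4+2 = 8 ballots, Novak on 15. Novak wins 15–8.
Tanaka vs Singh: Tanaka wins 19–4.
Tanaka vs Chen: 3+5+4+2 = 14 for Tanaka, 9 for Chen — Tanaka by 14–9.
Tanaka beats Singh, Chen; loses to Ekwueme, Novak — 2 pairwise wins.

2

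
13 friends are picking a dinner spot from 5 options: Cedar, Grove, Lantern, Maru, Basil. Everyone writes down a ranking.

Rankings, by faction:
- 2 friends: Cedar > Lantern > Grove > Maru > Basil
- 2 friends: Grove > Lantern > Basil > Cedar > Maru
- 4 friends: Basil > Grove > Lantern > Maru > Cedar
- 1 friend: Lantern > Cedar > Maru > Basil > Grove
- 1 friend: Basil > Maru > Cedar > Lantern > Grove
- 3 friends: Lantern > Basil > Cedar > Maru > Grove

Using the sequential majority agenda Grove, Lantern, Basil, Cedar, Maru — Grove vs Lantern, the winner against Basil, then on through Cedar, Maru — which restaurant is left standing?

Lantern

Round 1: Grove vs Lantern — 6–7, Lantern advances.
Round 2: Lantern vs Basil — 8–5, Lantern advances.
Round 3: Lantern vs Cedar — 10–3, Lantern advances.
Round 4: Lantern vs Maru — 12–1, Lantern advances.
Lantern survives the agenda.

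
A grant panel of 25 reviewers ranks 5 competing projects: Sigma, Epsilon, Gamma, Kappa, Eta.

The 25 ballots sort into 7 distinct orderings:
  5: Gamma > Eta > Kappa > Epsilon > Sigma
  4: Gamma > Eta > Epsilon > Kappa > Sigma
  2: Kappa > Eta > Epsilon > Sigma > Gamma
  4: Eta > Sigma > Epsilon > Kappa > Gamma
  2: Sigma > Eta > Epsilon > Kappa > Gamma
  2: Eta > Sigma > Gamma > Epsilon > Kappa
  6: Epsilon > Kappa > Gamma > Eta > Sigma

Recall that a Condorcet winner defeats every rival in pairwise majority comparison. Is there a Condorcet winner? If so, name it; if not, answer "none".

Head-to-head results (25 reviewers):
Sigma vs Epsilon: Epsilon, 17–8.
Sigma vs Gamma: Gamma, 15–10.
Sigma–Kappa: Kappa 17–8.
Sigma vs Eta: Eta, 23–2.
Epsilon vs Gamma: Epsilon, 14–11.
Epsilon vs Kappa: Epsilon, 18–7.
Epsilon vs Eta: Eta, 19–6.
Gamma vs Kappa: Kappa, 14–11.
Gamma vs Eta: Gamma, 15–10.
Kappa vs Eta: Eta, 17–8.
No project is unbeaten: Sigma loses to Epsilon; Epsilon loses to Eta; Gamma loses to Epsilon; Kappa loses to Epsilon; Eta loses to Gamma. In particular Epsilon > Gamma > Eta > Epsilon is a majority cycle — no Condorcet winner exists.

none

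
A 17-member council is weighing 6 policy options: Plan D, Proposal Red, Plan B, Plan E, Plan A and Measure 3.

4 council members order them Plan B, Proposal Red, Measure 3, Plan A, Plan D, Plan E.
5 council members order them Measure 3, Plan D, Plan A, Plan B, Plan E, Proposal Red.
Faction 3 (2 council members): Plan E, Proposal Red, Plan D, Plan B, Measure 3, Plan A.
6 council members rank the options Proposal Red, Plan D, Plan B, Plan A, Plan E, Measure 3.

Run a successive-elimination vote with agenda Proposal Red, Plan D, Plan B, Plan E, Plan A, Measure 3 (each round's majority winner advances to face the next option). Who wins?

Round 1: Proposal Red vs Plan D — 12–5, Proposal Red advances.
Round 2: Proposal Red vs Plan B — 8–9, Plan B advances.
Round 3: Plan B vs Plan E — 15–2, Plan B advances.
Round 4: Plan B vs Plan A — 12–5, Plan B advances.
Round 5: Plan B vs Measure 3 — 12–5, Plan B advances.
The agenda winner is Plan B.

Plan B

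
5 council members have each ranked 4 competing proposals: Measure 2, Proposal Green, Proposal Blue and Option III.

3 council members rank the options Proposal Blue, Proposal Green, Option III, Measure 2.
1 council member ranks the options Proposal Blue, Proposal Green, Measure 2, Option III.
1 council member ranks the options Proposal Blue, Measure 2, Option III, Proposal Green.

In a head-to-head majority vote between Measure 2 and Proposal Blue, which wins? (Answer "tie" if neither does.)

No ballot ranks Measure 2 above Proposal Blue: 0.
Ballots ranking Proposal Blue above Measure 2: 5 − 0 = 5.
Proposal Blue wins the head-to-head 5–0.

Proposal Blue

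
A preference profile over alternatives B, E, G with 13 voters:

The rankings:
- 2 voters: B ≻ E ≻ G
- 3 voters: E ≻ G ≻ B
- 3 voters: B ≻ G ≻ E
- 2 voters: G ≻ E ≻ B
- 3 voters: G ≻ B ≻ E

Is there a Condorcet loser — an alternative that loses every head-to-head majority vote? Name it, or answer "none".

Pairwise majorities:
B–E: B 8–5.
B vs G: G, 8–5.
E vs G: G, 8–5.
E is beaten in every head-to-head and is the Condorcet loser.

E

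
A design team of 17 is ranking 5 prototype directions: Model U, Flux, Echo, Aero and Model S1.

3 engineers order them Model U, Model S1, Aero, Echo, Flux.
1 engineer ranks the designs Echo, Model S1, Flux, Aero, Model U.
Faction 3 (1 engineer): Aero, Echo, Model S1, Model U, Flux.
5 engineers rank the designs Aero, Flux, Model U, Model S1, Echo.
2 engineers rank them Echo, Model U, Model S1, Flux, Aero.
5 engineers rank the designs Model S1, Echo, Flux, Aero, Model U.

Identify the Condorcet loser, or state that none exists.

none

Head-to-head results (17 engineers):
Model U–Flux: Flux 11–6.
Model U vs Echo: 8 to 9, Echo.
Model U vs Aero: 5 to 12, Aero.
Model U vs Model S1: Model U preferred on 3+5+2 = 10 ballots; Model U wins 10–7.
Flux–Echo: Echo 12–5.
Flux vs Aero: Flux is ranked higher on 1+2+5 = 8 ballots, Aero on 9. Aero wins 9–8.
Flux vs Model S1: Flux preferred on 5 ballots; Model S1 wins 12–5.
Echo vs Aero: Aero wins 9–8.
Echo vs Model S1: 1+1+2 = 4 for Echo, 13 for Model S1 — Model S1 by 13–4.
Aero vs Model S1: Aero preferred on 1+5 = 6 ballots; Model S1 wins 11–6.
No design is winless: Model U beats Model S1; Flux beats Model U; Echo beats Model U; Aero beats Model U; Model S1 beats Flux. There is no Condorcet loser.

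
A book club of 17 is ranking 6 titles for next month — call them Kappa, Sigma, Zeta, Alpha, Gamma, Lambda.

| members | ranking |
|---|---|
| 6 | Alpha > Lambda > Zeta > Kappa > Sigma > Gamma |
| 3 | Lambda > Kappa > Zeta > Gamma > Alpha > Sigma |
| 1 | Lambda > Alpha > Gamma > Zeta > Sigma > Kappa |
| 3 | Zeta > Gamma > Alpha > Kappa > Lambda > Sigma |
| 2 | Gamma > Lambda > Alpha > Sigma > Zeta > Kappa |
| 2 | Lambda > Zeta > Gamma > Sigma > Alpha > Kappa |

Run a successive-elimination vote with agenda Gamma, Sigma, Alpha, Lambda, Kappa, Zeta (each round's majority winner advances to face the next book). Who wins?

Lambda

Round 1: Gamma vs Sigma — 11–6, Gamma advances.
Round 2: Gamma vs Alpha — 10–7, Gamma advances.
Round 3: Gamma vs Lambda — 5–12, Lambda advances.
Round 4: Lambda vs Kappa — 14–3, Lambda advances.
Round 5: Lambda vs Zeta — 14–3, Lambda advances.
Lambda survives the agenda.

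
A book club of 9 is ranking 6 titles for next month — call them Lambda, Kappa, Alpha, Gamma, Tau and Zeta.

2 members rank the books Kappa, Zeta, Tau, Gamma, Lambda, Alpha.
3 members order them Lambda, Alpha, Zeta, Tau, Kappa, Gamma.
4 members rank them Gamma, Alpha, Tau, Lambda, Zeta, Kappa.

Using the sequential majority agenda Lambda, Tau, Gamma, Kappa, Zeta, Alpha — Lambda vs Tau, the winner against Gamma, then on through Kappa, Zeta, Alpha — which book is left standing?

Alpha

Round 1: Lambda vs Tau — 3–6, Tau advances.
Round 2: Tau vs Gamma — 5–4, Tau advances.
Round 3: Tau vs Kappa — 7–2, Tau advances.
Round 4: Tau vs Zeta — 4–5, Zeta advances.
Round 5: Zeta vs Alpha — 2–7, Alpha advances.
The agenda winner is Alpha.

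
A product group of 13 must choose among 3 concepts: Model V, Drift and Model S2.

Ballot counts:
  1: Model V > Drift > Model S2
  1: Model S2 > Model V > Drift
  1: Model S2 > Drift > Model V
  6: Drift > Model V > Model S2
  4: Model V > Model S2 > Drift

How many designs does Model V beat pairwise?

Model V against each rival (13 engineers):
Model V vs Drift: Model V is ranked higher on 1+1+4 = 6 ballots, Drift on 7. Drift wins 7–6.
Model V vs Model S2: 11 to 2, Model V.
Model V beats Model S2; loses to Drift — 1 pairwise win.

1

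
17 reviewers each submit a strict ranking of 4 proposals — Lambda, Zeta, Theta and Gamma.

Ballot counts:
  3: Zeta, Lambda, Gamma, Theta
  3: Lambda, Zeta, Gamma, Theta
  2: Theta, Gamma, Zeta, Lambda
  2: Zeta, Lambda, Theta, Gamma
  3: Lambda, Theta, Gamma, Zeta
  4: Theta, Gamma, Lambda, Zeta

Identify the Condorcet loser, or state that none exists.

Zeta

Head-to-head results (17 reviewers):
Lambda vs Zeta: Lambda is ranked higher on 3+3+4 = 10 ballots, Zeta on 7. Lambda wins 10–7.
Lambda vs Theta: 3+3+2+3 = 11 for Lambda, 6 for Theta — Lambda by 11–6.
Lambda vs Gamma: Lambda, 11–6.
Zeta vs Theta: Zeta is ranked higher on 3+3+2 = 8 ballots, Theta on 9. Theta wins 9–8.
Zeta vs Gamma: Zeta is ranked higher on 3+3+2 = 8 ballots, Gamma on 9. Gamma wins 9–8.
Theta vs Gamma: 2+2+3+4 = 11 for Theta, 6 for Gamma — Theta by 11–6.
Zeta loses to every other project — it is the Condorcet loser.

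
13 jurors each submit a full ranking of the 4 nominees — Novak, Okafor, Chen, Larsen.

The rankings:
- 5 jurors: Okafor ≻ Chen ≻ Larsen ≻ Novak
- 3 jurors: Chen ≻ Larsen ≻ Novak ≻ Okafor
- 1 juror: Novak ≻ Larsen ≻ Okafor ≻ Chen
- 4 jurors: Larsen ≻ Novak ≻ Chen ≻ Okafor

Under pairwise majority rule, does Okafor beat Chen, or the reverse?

Chen

Ballots ranking Okafor above Chen: 5 + 1 = 6.
Ballots ranking Chen above Okafor: 13 − 6 = 7.
Chen wins the head-to-head 7–6.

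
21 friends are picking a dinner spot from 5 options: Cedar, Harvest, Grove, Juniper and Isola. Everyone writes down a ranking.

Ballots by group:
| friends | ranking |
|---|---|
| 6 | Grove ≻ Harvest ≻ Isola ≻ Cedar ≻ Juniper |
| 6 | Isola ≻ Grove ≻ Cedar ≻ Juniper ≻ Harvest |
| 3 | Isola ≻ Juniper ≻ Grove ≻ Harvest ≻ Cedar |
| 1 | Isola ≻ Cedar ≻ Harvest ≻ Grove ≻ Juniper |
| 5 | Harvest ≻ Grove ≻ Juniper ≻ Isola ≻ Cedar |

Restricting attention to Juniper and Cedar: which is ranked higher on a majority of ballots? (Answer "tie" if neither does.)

Cedar

Ballots ranking Juniper above Cedar: 3 + 5 = 8.
Ballots ranking Cedar above Juniper: 21 − 8 = 13.
Cedar wins the head-to-head 13–8.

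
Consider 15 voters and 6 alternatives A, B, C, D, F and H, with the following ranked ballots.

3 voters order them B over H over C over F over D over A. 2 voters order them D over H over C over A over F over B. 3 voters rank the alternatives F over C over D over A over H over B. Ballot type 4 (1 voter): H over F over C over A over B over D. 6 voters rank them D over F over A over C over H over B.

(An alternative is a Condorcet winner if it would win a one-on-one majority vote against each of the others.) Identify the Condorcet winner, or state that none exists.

D

Head-to-head results (15 voters):
A vs B: 12 to 3, A.
A vs C: 6 to 9, C.
A vs D: A preferred on 1 ballot; D wins 14–1.
A vs F: A preferred on 2 ballots; F wins 13–2.
A vs H: 3+6 = 9 for A, 6 for H — A by 9–6.
B vs C: B preferred on 3 ballots; C wins 12–3.
B vs D: 4 to 11, D.
B vs F: B is ranked higher on 3 ballots, F on 12. F wins 12–3.
B vs H: B is ranked higher on 3 ballots, H on 12. H wins 12–3.
C vs D: C is ranked higher on 3+3+1 = 7 ballots, D on 8. D wins 8–7.
C vs F: C is ranked higher on 3+2 = 5 ballots, F on 10. F wins 10–5.
C vs H: C preferred on 3+6 = 9 ballots; C wins 9–6.
D vs F: D is ranked higher on 2+6 = 8 ballots, F on 7. D wins 8–7.
D vs H: D preferred on 2+3+6 = 11 ballots; D wins 11–4.
F vs H: 9 to 6, F.
Only D has no losses; D is the Condorcet winner.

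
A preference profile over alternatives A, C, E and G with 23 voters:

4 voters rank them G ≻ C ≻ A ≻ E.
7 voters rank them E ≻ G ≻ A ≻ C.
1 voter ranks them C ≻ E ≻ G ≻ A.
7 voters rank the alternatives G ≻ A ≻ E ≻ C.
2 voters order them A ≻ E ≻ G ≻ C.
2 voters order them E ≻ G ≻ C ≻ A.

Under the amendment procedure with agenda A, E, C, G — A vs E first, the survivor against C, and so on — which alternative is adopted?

G

Round 1: A vs E — 13–10, A advances.
Round 2: A vs C — 16–7, A advances.
Round 3: A vs G — 2–21, G advances.
The agenda winner is G.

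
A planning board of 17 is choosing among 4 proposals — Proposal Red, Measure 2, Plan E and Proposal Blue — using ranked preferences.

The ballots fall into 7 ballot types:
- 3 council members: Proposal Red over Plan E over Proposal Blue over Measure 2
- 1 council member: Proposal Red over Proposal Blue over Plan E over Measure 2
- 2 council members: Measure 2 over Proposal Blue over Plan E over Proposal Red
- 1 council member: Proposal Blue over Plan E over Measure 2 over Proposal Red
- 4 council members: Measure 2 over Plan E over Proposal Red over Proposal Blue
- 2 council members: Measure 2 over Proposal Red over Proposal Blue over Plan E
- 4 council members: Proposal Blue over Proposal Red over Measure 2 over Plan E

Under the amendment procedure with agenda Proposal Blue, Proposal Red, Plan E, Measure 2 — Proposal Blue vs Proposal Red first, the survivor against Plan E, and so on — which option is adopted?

Measure 2

Round 1: Proposal Blue vs Proposal Red — 7–10, Proposal Red advances.
Round 2: Proposal Red vs Plan E — 10–7, Proposal Red advances.
Round 3: Proposal Red vs Measure 2 — 8–9, Measure 2 advances.
Measure 2 survives the agenda.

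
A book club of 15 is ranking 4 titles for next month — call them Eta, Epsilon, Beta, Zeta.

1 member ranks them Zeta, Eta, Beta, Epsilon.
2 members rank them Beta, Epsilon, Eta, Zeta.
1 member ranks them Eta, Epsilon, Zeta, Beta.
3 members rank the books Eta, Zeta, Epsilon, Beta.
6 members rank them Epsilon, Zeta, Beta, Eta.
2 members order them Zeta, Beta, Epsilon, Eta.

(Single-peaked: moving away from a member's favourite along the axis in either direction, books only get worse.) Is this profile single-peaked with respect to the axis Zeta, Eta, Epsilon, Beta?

Axis positions: Zeta=1, Eta=2, Epsilon=3, Beta=4.
Group 1: ranking walks positions 1-2-4-3; Beta is ranked above Epsilon even though Epsilon lies between Beta and the peak Zeta on the axis — preferences dip and rise again. Not single-peaked.
Group 2 (peak Beta at position 4): ranking walks positions 4-3-2-1, expanding outward from the peak — single-peaked.
Group 3 (peak Eta at position 2): ranking walks positions 2-3-1-4, expanding outward from the peak — single-peaked.
Group 4 (peak Eta at position 2): ranking walks positions 2-1-3-4, expanding outward from the peak — single-peaked.
Group 5: ranking walks positions 3-1-4-2; Zeta is ranked above Eta even though Eta lies between Zeta and the peak Epsilon on the axis — preferences dip and rise again. Not single-peaked.
Group 6: ranking walks positions 1-4-3-2; Beta is ranked above Eta even though Eta lies between Beta and the peak Zeta on the axis — preferences dip and rise again. Not single-peaked.
Group 1 violates single-peakedness, so the profile is not single-peaked on this axis.

no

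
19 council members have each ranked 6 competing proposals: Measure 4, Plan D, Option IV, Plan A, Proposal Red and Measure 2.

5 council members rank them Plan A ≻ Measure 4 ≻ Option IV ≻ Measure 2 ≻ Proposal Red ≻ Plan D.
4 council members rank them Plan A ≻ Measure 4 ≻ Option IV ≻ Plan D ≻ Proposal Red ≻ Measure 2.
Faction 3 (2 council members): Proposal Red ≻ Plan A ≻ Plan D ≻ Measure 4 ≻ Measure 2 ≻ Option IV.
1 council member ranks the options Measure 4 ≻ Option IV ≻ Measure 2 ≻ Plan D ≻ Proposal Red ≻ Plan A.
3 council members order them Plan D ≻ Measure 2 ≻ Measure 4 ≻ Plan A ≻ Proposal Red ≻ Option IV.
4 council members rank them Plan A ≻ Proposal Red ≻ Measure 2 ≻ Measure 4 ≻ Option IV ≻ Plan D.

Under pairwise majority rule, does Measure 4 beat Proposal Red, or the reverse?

Measure 4

Ballots ranking Measure 4 above Proposal Red: 5 + 4 + 1 + 3 = 13.
Ballots ranking Proposal Red above Measure 4: 19 − 13 = 6.
Measure 4 wins the head-to-head 13–6.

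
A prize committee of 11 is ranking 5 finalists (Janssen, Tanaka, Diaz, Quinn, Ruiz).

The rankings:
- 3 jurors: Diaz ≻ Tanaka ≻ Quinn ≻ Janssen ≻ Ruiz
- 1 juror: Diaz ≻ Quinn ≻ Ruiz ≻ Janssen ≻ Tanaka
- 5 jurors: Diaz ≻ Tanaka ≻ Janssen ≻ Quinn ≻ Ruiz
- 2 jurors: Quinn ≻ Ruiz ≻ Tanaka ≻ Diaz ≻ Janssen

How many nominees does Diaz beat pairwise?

4

Diaz against each rival (11 jurors):
Diaz–Janssen: Diaz 11–0.
Diaz vs Tanaka: Diaz, 9–2.
Diaz vs Quinn: 9 to 2, Diaz.
Diaz–Ruiz: Diaz 9–2.
Diaz beats Janssen, Tanaka, Quinn, Ruiz — 4 pairwise wins.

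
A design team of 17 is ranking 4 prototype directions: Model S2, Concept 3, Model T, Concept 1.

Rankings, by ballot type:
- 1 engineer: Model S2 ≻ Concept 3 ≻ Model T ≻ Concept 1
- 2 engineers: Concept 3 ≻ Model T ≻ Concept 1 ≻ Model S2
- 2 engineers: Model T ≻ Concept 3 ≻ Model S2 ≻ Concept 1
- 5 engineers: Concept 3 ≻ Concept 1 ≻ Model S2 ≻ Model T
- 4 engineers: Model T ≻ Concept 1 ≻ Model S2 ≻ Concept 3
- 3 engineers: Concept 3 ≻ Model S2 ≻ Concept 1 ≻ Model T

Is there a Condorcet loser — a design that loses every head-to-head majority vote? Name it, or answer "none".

Pairwise majorities:
Model S2–Concept 3: Concept 3 12–5.
Model S2–Model T: Model S2 9–8.
Model S2 vs Concept 1: 1+2+3 = 6 for Model S2, 11 for Concept 1 — Concept 1 by 11–6.
Concept 3 vs Model T: Concept 3 wins 11–6.
Concept 3 vs Concept 1: 13 to 4, Concept 3.
Model T vs Concept 1: Model T is ranked higher on 1+2+2+4 = 9 ballots, Concept 1 on 8. Model T wins 9–8.
No design is winless: Model S2 beats Model T; Concept 3 beats Model S2; Model T beats Concept 1; Concept 1 beats Model S2. There is no Condorcet loser.

none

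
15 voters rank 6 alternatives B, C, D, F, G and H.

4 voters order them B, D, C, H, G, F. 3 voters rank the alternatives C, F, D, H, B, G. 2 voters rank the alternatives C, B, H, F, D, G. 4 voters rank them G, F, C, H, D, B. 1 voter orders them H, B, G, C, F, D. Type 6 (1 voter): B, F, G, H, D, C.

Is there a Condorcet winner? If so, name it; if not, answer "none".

Check each pair by majority over 15 ballots:
B vs C: C wins 9–6.
B vs D: B, 8–7.
B–F: B 8–7.
B–G: B 11–4.
B vs H: H, 8–7.
C vs D: C wins 10–5.
C–F: C 10–5.
C–G: C 9–6.
C–H: C 13–2.
D vs F: F wins 11–4.
D vs G: D wins 9–6.
D vs H: H, 8–7.
F vs G: G, 9–6.
F–H: F 8–7.
G vs H: H, 10–5.
Only C has no losses; C is the Condorcet winner.

C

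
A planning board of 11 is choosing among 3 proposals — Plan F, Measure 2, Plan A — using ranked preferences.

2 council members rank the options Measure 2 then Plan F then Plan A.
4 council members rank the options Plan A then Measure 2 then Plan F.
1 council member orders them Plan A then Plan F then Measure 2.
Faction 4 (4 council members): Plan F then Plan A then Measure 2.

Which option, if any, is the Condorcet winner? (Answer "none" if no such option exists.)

none

Head-to-head results (11 council members):
Plan F vs Measure 2: Plan F is ranked higher on 1+4 = 5 ballots, Measure 2 on 6. Measure 2 wins 6–5.
Plan F vs Plan A: Plan F preferred on 2+4 = 6 ballots; Plan F wins 6–5.
Measure 2 vs Plan A: Measure 2 preferred on 2 ballots; Plan A wins 9–2.
Each option drops at least one matchup (Plan F loses to Measure 2; Measure 2 loses to Plan A; Plan A loses to Plan F); the cycle Plan F → Plan A → Measure 2 → Plan F rules out a Condorcet winner.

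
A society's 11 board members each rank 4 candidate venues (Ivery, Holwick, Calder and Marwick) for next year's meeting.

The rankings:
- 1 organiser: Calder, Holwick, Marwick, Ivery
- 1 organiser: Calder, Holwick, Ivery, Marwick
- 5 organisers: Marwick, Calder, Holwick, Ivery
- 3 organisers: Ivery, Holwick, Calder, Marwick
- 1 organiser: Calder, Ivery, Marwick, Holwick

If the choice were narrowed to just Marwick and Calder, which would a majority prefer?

Ballots ranking Marwick above Calder: 5.
Ballots ranking Calder above Marwick: 11 − 5 = 6.
Calder wins the head-to-head 6–5.

Calder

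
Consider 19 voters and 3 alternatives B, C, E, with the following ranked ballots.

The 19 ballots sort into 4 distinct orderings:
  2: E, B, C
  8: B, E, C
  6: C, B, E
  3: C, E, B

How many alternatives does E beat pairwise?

E against each rival (19 voters):
E vs B: B wins 14–5.
E vs C: E, 10–9.
E beats C; loses to B — 1 pairwise win.

1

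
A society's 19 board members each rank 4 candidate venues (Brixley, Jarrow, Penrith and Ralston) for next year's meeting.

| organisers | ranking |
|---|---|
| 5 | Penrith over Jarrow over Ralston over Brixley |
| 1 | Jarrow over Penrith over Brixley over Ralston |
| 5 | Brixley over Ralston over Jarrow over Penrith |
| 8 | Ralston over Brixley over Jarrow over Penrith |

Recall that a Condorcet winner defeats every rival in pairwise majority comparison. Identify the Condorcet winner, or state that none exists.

Ralston

Pairwise majorities:
Brixley vs Jarrow: Brixley, 13–6.
Brixley vs Penrith: Brixley, 13–6.
Brixley vs Ralston: Brixley preferred on 1+5 = 6 ballots; Ralston wins 13–6.
Jarrow vs Penrith: Jarrow preferred on 1+5+8 = 14 ballots; Jarrow wins 14–5.
Jarrow vs Ralston: Ralston wins 13–6.
Penrith vs Ralston: Ralston wins 13–6.
Ralston defeats every rival head-to-head and is the Condorcet winner.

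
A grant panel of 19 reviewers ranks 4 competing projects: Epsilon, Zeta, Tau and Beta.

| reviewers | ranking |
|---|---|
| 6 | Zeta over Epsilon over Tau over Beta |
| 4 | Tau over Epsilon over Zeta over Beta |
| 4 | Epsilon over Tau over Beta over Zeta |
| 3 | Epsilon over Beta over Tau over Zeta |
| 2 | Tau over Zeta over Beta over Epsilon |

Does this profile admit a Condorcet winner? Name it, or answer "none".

Epsilon

Pairwise majorities:
Epsilon–Zeta: Epsilon 11–8.
Epsilon–Tau: Epsilon 13–6.
Epsilon vs Beta: Epsilon wins 17–2.
Zeta–Tau: Tau 13–6.
Zeta vs Beta: Zeta, 12–7.
Tau vs Beta: Tau, 16–3.
Epsilon defeats every rival head-to-head and is the Condorcet winner.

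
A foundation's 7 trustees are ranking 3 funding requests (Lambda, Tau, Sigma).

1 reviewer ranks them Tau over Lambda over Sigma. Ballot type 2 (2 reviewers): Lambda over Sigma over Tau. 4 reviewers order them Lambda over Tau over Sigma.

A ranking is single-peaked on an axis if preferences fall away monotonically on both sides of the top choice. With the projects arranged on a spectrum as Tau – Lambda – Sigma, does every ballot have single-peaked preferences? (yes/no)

yes

Axis positions: Tau=1, Lambda=2, Sigma=3.
Ballot type 1 (peak Tau at position 1): ranking walks positions 1-2-3, expanding outward from the peak — single-peaked.
Ballot type 2 (peak Lambda at position 2): ranking walks positions 2-3-1, expanding outward from the peak — single-peaked.
Ballot type 3 (peak Lambda at position 2): ranking walks positions 2-1-3, expanding outward from the peak — single-peaked.
Every ranking is single-peaked on this axis.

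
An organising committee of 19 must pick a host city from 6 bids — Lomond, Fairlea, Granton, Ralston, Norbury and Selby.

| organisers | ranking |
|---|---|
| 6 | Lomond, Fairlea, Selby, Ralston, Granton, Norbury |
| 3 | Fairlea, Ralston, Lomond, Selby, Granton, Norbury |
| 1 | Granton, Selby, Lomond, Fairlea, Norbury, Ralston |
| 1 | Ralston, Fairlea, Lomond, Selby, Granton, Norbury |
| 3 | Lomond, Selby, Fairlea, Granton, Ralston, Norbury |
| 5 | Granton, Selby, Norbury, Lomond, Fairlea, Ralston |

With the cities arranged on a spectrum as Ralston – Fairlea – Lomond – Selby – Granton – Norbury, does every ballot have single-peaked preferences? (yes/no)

Axis positions: Ralston=1, Fairlea=2, Lomond=3, Selby=4, Granton=5, Norbury=6.
Ballot type 1 (peak Lomond at position 3): ranking walks positions 3-2-4-1-5-6, expanding outward from the peak — single-peaked.
Ballot type 2 (peak Fairlea at position 2): ranking walks positions 2-1-3-4-5-6, expanding outward from the peak — single-peaked.
Ballot type 3 (peak Granton at position 5): ranking walks positions 5-4-3-2-6-1, expanding outward from the peak — single-peaked.
Ballot type 4 (peak Ralston at position 1): ranking walks positions 1-2-3-4-5-6, expanding outward from the peak — single-peaked.
Ballot type 5 (peak Lomond at position 3): ranking walks positions 3-4-2-5-1-6, expanding outward from the peak — single-peaked.
Ballot type 6 (peak Granton at position 5): ranking walks positions 5-4-6-3-2-1, expanding outward from the peak — single-peaked.
Every ranking is single-peaked on this axis.

yes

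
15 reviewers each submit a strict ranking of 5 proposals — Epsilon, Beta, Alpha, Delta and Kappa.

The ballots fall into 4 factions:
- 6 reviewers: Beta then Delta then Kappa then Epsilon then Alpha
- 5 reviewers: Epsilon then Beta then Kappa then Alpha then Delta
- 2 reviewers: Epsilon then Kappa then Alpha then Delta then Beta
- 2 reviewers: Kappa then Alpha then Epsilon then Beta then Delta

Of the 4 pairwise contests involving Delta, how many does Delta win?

0

Delta against each rival (15 reviewers):
Delta–Epsilon: Epsilon 9–6.
Delta vs Beta: 2 to 13, Beta.
Delta vs Alpha: Delta is ranked higher on 6 ballots, Alpha on 9. Alpha wins 9–6.
Delta vs Kappa: Kappa wins 9–6.
Delta beats no one; loses to Epsilon, Beta, Alpha, Kappa — 0 pairwise wins.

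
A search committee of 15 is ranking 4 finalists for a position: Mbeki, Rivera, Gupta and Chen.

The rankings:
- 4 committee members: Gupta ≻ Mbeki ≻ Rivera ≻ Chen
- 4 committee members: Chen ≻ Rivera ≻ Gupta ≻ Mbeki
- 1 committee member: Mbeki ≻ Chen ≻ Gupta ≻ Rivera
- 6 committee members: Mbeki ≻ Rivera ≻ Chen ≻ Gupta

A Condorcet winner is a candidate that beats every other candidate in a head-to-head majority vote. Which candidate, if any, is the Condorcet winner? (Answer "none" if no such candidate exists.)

none

Pairwise majorities:
Mbeki vs Rivera: 11 to 4, Mbeki.
Mbeki vs Gupta: Gupta, 8–7.
Mbeki–Chen: Mbeki 11–4.
Rivera vs Gupta: Rivera preferred on 4+6 = 10 ballots; Rivera wins 10–5.
Rivera vs Chen: Rivera wins 10–5.
Gupta vs Chen: Gupta is ranked higher on 4 ballots, Chen on 11. Chen wins 11–4.
Each candidate drops at least one matchup (Mbeki loses to Gupta; Rivera loses to Mbeki; Gupta loses to Rivera; Chen loses to Mbeki); the cycle Mbeki → Rivera → Gupta → Mbeki rules out a Condorcet winner.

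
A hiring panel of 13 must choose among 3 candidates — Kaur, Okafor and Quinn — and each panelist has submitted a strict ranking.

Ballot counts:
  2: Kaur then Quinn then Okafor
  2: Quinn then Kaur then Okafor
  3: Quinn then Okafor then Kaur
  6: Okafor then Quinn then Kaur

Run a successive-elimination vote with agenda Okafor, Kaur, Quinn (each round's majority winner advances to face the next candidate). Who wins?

Quinn

Round 1: Okafor vs Kaur — 9–4, Okafor advances.
Round 2: Okafor vs Quinn — 6–7, Quinn advances.
Quinn survives the agenda.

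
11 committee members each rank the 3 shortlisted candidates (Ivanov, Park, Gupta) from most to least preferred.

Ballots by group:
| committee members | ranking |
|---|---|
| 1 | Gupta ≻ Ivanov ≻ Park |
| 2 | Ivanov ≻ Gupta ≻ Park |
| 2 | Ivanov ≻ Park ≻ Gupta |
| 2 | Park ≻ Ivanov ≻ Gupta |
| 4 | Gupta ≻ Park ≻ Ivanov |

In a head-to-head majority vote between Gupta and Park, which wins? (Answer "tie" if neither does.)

Ballots ranking Gupta above Park: 1 + 2 + 4 = 7.
Ballots ranking Park above Gupta: 11 − 7 = 4.
Gupta wins the head-to-head 7–4.

Gupta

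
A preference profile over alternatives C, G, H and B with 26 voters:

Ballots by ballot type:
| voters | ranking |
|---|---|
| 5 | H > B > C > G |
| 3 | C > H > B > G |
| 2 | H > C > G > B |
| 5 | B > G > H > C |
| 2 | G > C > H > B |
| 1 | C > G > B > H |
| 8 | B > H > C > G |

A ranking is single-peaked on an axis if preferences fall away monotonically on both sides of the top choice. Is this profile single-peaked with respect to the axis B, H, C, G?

no

Axis positions: B=1, H=2, C=3, G=4.
Ballot type 1 (peak H at position 2): ranking walks positions 2-1-3-4, expanding outward from the peak — single-peaked.
Ballot type 2 (peak C at position 3): ranking walks positions 3-2-1-4, expanding outward from the peak — single-peaked.
Ballot type 3 (peak H at position 2): ranking walks positions 2-3-4-1, expanding outward from the peak — single-peaked.
Ballot type 4: ranking walks positions 1-4-2-3; G is ranked above H even though H lies between G and the peak B on the axis — preferences dip and rise again. Not single-peaked.
Ballot type 5 (peak G at position 4): ranking walks positions 4-3-2-1, expanding outward from the peak — single-peaked.
Ballot type 6: ranking walks positions 3-4-1-2; B is ranked above H even though H lies between B and the peak C on the axis — preferences dip and rise again. Not single-peaked.
Ballot type 7 (peak B at position 1): ranking walks positions 1-2-3-4, expanding outward from the peak — single-peaked.
Ballot type 4 violates single-peakedness, so the profile is not single-peaked on this axis.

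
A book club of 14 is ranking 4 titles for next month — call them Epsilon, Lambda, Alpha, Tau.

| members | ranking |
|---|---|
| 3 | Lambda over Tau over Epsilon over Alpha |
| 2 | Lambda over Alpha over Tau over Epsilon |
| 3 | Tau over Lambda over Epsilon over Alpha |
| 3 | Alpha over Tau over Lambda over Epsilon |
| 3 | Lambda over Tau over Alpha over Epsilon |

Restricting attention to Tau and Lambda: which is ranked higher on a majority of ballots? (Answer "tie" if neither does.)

Lambda

Ballots ranking Tau above Lambda: 3 + 3 = 6.
Ballots ranking Lambda above Tau: 14 − 6 = 8.
Lambda wins the head-to-head 8–6.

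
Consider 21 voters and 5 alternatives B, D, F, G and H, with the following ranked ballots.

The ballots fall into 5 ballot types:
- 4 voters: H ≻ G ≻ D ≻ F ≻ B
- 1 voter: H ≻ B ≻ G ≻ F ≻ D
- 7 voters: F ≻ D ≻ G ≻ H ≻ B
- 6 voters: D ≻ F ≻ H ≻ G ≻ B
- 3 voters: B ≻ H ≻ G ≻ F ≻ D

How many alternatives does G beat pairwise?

G against each rival (21 voters):
G vs B: G preferred on 4+7+6 = 17 ballots; G wins 17–4.
G vs D: 8 to 13, D.
G vs F: F wins 13–8.
G vs H: H wins 14–7.
G beats B; loses to D, F, H — 1 pairwise win.

1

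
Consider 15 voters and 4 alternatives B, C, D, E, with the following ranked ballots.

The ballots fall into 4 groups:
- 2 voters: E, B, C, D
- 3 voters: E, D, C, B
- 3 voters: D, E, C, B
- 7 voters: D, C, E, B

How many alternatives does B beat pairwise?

0

B against each rival (15 voters):
B–C: C 13–2.
B vs D: D, 13–2.
B vs E: B is ranked higher on 0 ballots, E on 15. E wins 15–0.
B beats no one; loses to C, D, E — 0 pairwise wins.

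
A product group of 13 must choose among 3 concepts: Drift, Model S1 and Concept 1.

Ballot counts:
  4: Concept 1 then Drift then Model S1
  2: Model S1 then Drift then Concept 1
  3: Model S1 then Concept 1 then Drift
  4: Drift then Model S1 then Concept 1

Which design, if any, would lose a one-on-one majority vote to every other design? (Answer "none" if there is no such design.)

none

Head-to-head results (13 engineers):
Drift vs Model S1: Drift wins 8–5.
Drift vs Concept 1: 2+4 = 6 for Drift, 7 for Concept 1 — Concept 1 by 7–6.
Model S1 vs Concept 1: Model S1 wins 9–4.
No design is winless: Drift beats Model S1; Model S1 beats Concept 1; Concept 1 beats Drift. There is no Condorcet loser.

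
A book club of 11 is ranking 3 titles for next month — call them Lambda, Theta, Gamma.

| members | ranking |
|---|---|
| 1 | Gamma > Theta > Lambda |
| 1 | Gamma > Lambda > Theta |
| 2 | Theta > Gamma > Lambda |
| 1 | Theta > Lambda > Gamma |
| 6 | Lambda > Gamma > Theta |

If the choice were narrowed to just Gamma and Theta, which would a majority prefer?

Ballots ranking Gamma above Theta: 1 + 1 + 6 = 8.
Ballots ranking Theta above Gamma: 11 − 8 = 3.
Gamma wins the head-to-head 8–3.

Gamma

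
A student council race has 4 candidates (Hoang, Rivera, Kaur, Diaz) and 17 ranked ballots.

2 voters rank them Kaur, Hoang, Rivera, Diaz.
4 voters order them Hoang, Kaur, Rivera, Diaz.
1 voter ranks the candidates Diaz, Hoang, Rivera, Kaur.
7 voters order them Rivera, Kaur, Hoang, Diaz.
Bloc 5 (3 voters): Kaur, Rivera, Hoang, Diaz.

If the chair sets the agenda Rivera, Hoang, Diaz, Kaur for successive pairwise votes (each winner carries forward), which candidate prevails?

Round 1: Rivera vs Hoang — 10–7, Rivera advances.
Round 2: Rivera vs Diaz — 16–1, Rivera advances.
Round 3: Rivera vs Kaur — 8–9, Kaur advances.
Kaur survives the agenda.

Kaur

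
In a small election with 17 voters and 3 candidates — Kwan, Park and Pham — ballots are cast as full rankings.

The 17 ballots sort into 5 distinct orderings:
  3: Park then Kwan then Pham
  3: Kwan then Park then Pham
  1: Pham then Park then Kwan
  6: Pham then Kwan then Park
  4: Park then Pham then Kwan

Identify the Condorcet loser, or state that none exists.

none

Head-to-head results (17 voters):
Kwan vs Park: Kwan wins 9–8.
Kwan vs Pham: 6 to 11, Pham.
Park–Pham: Park 10–7.
Each candidate has at least one pairwise win (Kwan beats Park; Park beats Pham; Pham beats Kwan) — no Condorcet loser.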